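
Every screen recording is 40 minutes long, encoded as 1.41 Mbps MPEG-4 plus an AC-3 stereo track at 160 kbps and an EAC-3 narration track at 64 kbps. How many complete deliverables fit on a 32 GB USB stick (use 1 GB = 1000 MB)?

65

40 min = 2400 s
Audio total: 160 + 64 = 224 kbps = 0.224 Mbps.
Total bitrate: 1.634 Mbps.
Per item: 1.634 Mbps × 2400 s = 3,922 Mb = 490.2 MB.
Capacity: 32 GB = 256,000 Mb; 65.28 items → 65 complete.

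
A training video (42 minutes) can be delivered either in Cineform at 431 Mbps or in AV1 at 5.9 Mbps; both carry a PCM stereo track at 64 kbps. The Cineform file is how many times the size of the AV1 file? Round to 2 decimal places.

42 min = 2520 s
Audio: 64 kbps = 0.064 Mbps.
Cineform: 431.064 Mbps × 2520 s = 1086281.3 Mb = 126.460 GiB.
AV1: 5.964 Mbps × 2520 s = 15029.3 Mb = 1.750 GiB.
Ratio: 126.460 / 1.750 = 72.278.

72.28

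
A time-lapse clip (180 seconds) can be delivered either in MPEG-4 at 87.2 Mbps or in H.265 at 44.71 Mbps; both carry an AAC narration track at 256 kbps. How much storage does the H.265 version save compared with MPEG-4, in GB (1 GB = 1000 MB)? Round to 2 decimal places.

Audio: 256 kbps = 0.256 Mbps.
MPEG-4: 87.456 Mbps × 180 s = 15742.1 Mb = 1.968 GB.
H.265: 44.966 Mbps × 180 s = 8093.9 Mb = 1.012 GB.
Saving: 1.968 − 1.012 = 0.956 GB.

0.96 GB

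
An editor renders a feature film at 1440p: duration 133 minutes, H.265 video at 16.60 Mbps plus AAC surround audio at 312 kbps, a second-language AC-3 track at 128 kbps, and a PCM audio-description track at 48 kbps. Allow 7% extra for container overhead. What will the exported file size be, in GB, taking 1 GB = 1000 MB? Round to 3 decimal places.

18.238 GB

133 min = 7980 s
Audio total: 312 + 128 + 48 = 488 kbps = 0.488 Mbps.
Total bitrate: 16.60 + 0.488 = 17.088 Mbps.
Stream data: 17.088 Mbps × 7980 s = 136362.2 Mb.
With 7% container overhead: ×1.07.
145,908 Mb ÷ 8 = 18,238 MB → 18.24 GB.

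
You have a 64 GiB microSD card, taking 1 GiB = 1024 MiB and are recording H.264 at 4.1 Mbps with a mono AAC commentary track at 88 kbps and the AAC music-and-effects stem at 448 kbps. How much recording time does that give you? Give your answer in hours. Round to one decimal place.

32.9 hours

Audio total: 88 + 448 = 536 kbps = 0.536 Mbps.
Total bitrate: 4.1 + 0.536 = 4.636 Mbps.
Capacity: 64 GiB = 549,756 Mb.
Recording time: 549,756 / 4.636 = 118,584 s ≈ 32.9 hours.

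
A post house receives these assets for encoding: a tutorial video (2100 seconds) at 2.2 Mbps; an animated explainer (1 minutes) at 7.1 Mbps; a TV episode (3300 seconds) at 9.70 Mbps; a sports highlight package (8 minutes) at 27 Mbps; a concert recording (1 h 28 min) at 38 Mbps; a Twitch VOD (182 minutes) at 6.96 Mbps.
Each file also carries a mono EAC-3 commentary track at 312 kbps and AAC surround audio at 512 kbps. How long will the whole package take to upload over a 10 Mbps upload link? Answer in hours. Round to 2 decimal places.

9.58 hours

Audio total: 312 + 512 = 824 kbps = 0.824 Mbps.
tutorial video: 3.024 Mbps × 2100 s = 6350.4 Mb
animated explainer: 7.924 Mbps × 60 s = 475.4 Mb
TV episode: 10.524 Mbps × 3300 s = 34729.2 Mb
sports highlight package: 27.824 Mbps × 480 s = 13355.5 Mb
concert recording: 38.824 Mbps × 5280 s = 204990.7 Mb
Twitch VOD: 7.784 Mbps × 10920 s = 85001.3 Mb
Total: 344902.6 Mb = 43112.8 MB.
At 10 Mbps: 344902.6 / 10 = 34490 s ≈ 9.58 hours.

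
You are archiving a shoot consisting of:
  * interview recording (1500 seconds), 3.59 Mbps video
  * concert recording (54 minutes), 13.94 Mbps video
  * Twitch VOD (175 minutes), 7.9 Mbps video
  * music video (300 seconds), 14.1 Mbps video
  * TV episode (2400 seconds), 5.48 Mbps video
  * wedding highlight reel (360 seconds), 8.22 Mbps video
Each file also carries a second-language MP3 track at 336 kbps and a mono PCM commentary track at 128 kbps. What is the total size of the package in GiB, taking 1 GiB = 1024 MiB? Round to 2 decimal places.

Audio total: 336 + 128 = 464 kbps = 0.464 Mbps.
interview recording: 4.054 Mbps × 1500 s = 6081.0 Mb
concert recording: 14.404 Mbps × 3240 s = 46669.0 Mb
Twitch VOD: 8.364 Mbps × 10500 s = 87822.0 Mb
music video: 14.564 Mbps × 300 s = 4369.2 Mb
TV episode: 5.944 Mbps × 2400 s = 14265.6 Mb
wedding highlight reel: 8.684 Mbps × 360 s = 3126.2 Mb
Total: 162333.0 Mb = 20291.6 MB.
= 18.90 GiB.

18.90 GiB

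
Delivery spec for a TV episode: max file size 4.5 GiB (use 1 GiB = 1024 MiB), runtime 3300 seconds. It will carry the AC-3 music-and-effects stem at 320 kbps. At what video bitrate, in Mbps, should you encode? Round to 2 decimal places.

Budget: 4.5 GiB = 38654.7 Mb.
Total bitrate budget: 38654.7 Mb / 3300 s = 11.714 Mbps.
Audio: 320 kbps = 0.320 Mbps.
Video: 11.714 − 0.320 = 11.394 Mbps.

11.39 Mbps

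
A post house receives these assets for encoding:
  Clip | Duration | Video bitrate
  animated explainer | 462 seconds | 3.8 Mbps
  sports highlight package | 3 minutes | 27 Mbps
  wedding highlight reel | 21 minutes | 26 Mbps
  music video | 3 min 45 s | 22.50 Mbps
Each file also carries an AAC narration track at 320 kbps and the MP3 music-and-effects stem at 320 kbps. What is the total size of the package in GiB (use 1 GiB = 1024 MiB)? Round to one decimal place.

Audio total: 320 + 320 = 640 kbps = 0.640 Mbps.
animated explainer: 4.440 Mbps × 462 s = 2051.3 Mb
sports highlight package: 27.640 Mbps × 180 s = 4975.2 Mb
wedding highlight reel: 26.640 Mbps × 1260 s = 33566.4 Mb
music video: 23.140 Mbps × 225 s = 5206.5 Mb
Total: 45799.4 Mb = 5724.9 MB.
= 5.332 GiB.

5.3 GiB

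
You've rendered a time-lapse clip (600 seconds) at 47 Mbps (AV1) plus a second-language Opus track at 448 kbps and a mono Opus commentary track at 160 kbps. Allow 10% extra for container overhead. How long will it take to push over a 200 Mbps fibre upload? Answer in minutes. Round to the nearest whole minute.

Audio total: 448 + 160 = 608 kbps = 0.608 Mbps.
Total bitrate: 47.608 Mbps.
File: 47.608 Mbps × 600 s = 28564.8 Mb.
With 10% container overhead: ×1.10. → 31421.3 Mb.
At 200 Mbps: 31421.3 / 200 = 157.1 s ≈ 2.62 minutes.

3 minutes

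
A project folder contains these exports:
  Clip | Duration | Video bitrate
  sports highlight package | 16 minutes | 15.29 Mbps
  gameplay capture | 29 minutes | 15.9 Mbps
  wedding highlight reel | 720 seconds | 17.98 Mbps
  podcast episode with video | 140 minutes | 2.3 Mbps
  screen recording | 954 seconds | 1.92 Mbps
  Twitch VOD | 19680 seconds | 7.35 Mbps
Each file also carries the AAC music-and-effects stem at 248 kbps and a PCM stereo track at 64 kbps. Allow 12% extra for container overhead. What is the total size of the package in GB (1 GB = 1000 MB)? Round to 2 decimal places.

Audio total: 248 + 64 = 312 kbps = 0.312 Mbps.
sports highlight package: 15.602 Mbps × 960 s × 1.12 = 16775.3 Mb
gameplay capture: 16.212 Mbps × 1740 s × 1.12 = 31593.9 Mb
wedding highlight reel: 18.292 Mbps × 720 s × 1.12 = 14750.7 Mb
podcast episode with video: 2.612 Mbps × 8400 s × 1.12 = 24573.7 Mb
screen recording: 2.232 Mbps × 954 s × 1.12 = 2384.8 Mb
Twitch VOD: 7.662 Mbps × 19680 s × 1.12 = 168882.7 Mb
Total: 258961.2 Mb = 32370.1 MB.
= 32.37 GB.

32.37 GB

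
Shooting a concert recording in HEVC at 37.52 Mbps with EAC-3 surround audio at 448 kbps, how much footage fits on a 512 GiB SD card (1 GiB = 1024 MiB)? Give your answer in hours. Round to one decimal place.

32.2 hours

Audio: 448 kbps = 0.448 Mbps.
Total bitrate: 37.52 + 0.448 = 37.968 Mbps.
Capacity: 512 GiB = 4,398,047 Mb.
Recording time: 4,398,047 / 37.968 = 115,836 s ≈ 32.2 hours.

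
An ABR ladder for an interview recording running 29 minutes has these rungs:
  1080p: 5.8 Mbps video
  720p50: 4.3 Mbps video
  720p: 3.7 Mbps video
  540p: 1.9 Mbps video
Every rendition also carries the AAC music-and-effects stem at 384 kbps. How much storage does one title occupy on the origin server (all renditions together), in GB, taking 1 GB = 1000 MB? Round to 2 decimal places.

29 min = 1740 s
Audio: 384 kbps = 0.384 Mbps.
Sum of rendition bitrates: (5.8+0.384) + (4.3+0.384) + (3.7+0.384) + (1.9+0.384) = 17.236 Mbps.
× 1740 s = 29,991 Mb = 3,749 MB = 3.749 GB.

3.75 GB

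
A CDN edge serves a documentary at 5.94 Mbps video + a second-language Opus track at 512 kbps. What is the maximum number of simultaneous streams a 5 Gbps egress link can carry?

774

Audio: 512 kbps = 0.512 Mbps.
Per-viewer media rate: 6.452 Mbps.
5 Gbps = 5,000 Mbps; 5,000 / 6.452 = 774.95 → 774 viewers.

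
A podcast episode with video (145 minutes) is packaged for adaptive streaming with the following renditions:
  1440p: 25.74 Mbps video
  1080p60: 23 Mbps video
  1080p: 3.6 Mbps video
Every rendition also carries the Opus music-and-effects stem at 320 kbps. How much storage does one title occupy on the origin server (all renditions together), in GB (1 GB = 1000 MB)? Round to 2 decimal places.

145 min = 8700 s
Audio: 320 kbps = 0.320 Mbps.
Sum of rendition bitrates: (25.74+0.320) + (23+0.320) + (3.6+0.320) = 53.300 Mbps.
× 8700 s = 463,710 Mb = 57,964 MB = 57.96 GB.

57.96 GB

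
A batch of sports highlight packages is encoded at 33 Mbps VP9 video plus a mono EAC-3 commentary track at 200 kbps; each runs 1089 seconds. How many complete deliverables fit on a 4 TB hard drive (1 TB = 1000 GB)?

Audio: 200 kbps = 0.200 Mbps.
Total bitrate: 33.200 Mbps.
Per item: 33.200 Mbps × 1089 s = 36,155 Mb = 4,519 MB.
Capacity: 4 TB = 32,000,000 Mb; 885.08 items → 885 complete.

885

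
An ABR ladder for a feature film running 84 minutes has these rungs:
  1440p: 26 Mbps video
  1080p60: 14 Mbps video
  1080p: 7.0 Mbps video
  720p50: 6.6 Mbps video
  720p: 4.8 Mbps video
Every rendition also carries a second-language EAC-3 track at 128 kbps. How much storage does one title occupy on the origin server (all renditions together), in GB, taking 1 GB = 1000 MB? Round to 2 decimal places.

84 min = 5040 s
Audio: 128 kbps = 0.128 Mbps.
Sum of rendition bitrates: (26+0.128) + (14+0.128) + (7.0+0.128) + (6.6+0.128) + (4.8+0.128) = 59.040 Mbps.
× 5040 s = 297,562 Mb = 37,195 MB = 37.20 GB.

37.20 GB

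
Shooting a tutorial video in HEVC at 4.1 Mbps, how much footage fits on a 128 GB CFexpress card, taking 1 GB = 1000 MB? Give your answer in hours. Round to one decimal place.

69.4 hours

Capacity: 128 GB = 1,024,000 Mb.
Recording time: 1,024,000 / 4.100 = 249,756 s ≈ 69.4 hours.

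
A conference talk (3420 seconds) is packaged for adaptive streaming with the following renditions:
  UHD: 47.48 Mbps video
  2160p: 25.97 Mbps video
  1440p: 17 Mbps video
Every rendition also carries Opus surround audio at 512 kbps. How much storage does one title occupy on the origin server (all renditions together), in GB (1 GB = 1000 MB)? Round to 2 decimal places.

Audio: 512 kbps = 0.512 Mbps.
Sum of rendition bitrates: (47.48+0.512) + (25.97+0.512) + (17+0.512) = 91.986 Mbps.
× 3420 s = 314,592 Mb = 39,324 MB = 39.32 GB.

39.32 GB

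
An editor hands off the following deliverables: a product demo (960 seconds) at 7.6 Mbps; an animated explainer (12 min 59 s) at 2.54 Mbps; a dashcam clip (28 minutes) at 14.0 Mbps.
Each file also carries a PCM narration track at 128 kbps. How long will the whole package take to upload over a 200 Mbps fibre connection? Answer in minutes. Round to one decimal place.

2.8 minutes

Audio: 128 kbps = 0.128 Mbps.
product demo: 7.728 Mbps × 960 s = 7418.9 Mb
animated explainer: 2.668 Mbps × 779 s = 2078.4 Mb
dashcam clip: 14.128 Mbps × 1680 s = 23735.0 Mb
Total: 33232.3 Mb = 4154.0 MB.
At 200 Mbps: 33232.3 / 200 = 166 s ≈ 2.77 minutes.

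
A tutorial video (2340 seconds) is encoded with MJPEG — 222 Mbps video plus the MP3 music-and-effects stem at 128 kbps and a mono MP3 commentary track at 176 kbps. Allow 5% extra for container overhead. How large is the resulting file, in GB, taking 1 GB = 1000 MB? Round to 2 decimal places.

68.28 GB

Audio total: 128 + 176 = 304 kbps = 0.304 Mbps.
Total bitrate: 222 + 0.304 = 222.304 Mbps.
Stream data: 222.304 Mbps × 2340 s = 520191.4 Mb.
With 5% container overhead: ×1.05.
546,201 Mb ÷ 8 = 68,275 MB → 68.28 GB.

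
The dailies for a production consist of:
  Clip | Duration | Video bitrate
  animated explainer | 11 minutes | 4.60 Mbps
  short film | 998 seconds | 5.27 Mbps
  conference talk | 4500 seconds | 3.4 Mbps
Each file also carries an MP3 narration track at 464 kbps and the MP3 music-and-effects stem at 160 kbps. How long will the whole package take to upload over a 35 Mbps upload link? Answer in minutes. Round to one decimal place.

13.1 minutes

Audio total: 464 + 160 = 624 kbps = 0.624 Mbps.
animated explainer: 5.224 Mbps × 660 s = 3447.8 Mb
short film: 5.894 Mbps × 998 s = 5882.2 Mb
conference talk: 4.024 Mbps × 4500 s = 18108.0 Mb
Total: 27438.1 Mb = 3429.8 MB.
At 35 Mbps: 27438.1 / 35 = 784 s ≈ 13.1 minutes.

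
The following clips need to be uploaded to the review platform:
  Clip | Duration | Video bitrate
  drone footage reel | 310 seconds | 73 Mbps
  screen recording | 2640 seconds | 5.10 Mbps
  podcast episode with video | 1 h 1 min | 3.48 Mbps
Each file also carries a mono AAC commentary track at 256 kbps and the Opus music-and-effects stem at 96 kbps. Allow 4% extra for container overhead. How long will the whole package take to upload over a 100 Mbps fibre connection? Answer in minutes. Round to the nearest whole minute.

Audio total: 256 + 96 = 352 kbps = 0.352 Mbps.
drone footage reel: 73.352 Mbps × 310 s × 1.04 = 23648.7 Mb
screen recording: 5.452 Mbps × 2640 s × 1.04 = 14969.0 Mb
podcast episode with video: 3.832 Mbps × 3660 s × 1.04 = 14586.1 Mb
Total: 53203.8 Mb = 6650.5 MB.
At 100 Mbps: 53203.8 / 100 = 532 s ≈ 8.87 minutes.

9 minutes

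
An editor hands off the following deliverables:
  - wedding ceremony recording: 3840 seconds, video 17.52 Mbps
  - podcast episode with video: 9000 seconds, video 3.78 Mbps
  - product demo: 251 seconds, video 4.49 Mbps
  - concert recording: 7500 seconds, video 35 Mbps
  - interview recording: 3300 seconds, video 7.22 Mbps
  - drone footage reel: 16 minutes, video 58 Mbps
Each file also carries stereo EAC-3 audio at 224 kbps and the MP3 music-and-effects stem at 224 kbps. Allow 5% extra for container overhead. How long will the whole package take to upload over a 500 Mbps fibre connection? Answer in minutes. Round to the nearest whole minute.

Audio total: 224 + 224 = 448 kbps = 0.448 Mbps.
wedding ceremony recording: 17.968 Mbps × 3840 s × 1.05 = 72447.0 Mb
podcast episode with video: 4.228 Mbps × 9000 s × 1.05 = 39954.6 Mb
product demo: 4.938 Mbps × 251 s × 1.05 = 1301.4 Mb
concert recording: 35.448 Mbps × 7500 s × 1.05 = 279153.0 Mb
interview recording: 7.668 Mbps × 3300 s × 1.05 = 26569.6 Mb
drone footage reel: 58.448 Mbps × 960 s × 1.05 = 58915.6 Mb
Total: 478341.2 Mb = 59792.6 MB.
At 500 Mbps: 478341.2 / 500 = 957 s ≈ 15.9 minutes.

16 minutes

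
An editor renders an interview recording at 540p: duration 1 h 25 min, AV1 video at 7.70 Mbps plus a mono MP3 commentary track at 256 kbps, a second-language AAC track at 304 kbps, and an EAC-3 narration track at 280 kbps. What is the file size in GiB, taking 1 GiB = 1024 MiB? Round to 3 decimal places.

1 h 25 min = 85 min = 5100 s
Audio total: 256 + 304 + 280 = 840 kbps = 0.840 Mbps.
Total bitrate: 7.70 + 0.840 = 8.540 Mbps.
Stream data: 8.540 Mbps × 5100 s = 43554.0 Mb.
43,554 Mb = 5,444,250,000 bytes ÷ 1,073,741,824 = 5.070 GiB.

5.070 GiB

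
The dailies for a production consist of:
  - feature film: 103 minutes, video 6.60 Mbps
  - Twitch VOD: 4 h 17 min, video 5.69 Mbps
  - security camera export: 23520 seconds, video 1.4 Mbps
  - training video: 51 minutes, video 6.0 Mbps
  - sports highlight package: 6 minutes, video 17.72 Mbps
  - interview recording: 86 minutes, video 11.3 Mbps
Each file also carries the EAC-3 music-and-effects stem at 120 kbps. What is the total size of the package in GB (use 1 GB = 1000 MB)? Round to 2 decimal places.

Audio: 120 kbps = 0.120 Mbps.
feature film: 6.720 Mbps × 6180 s = 41529.6 Mb
Twitch VOD: 5.810 Mbps × 15420 s = 89590.2 Mb
security camera export: 1.520 Mbps × 23520 s = 35750.4 Mb
training video: 6.120 Mbps × 3060 s = 18727.2 Mb
sports highlight package: 17.840 Mbps × 360 s = 6422.4 Mb
interview recording: 11.420 Mbps × 5160 s = 58927.2 Mb
Total: 250947.0 Mb = 31368.4 MB.
= 31.37 GB.

31.37 GB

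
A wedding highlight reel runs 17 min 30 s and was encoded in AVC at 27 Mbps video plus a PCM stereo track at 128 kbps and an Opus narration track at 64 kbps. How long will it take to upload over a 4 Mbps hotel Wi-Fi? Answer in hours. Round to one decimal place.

2.0 hours

17 min 30 s = 1050 s
Audio total: 128 + 64 = 192 kbps = 0.192 Mbps.
Total bitrate: 27.192 Mbps.
File: 27.192 Mbps × 1050 s = 28551.6 Mb.
At 4 Mbps: 28551.6 / 4 = 7137.9 s ≈ 1.98 hours.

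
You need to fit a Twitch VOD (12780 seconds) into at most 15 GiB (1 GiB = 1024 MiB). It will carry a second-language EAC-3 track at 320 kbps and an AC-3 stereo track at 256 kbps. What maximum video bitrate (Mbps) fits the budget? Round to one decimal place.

9.5 Mbps

Budget: 15 GiB = 128849.0 Mb.
Total bitrate budget: 128849.0 Mb / 12780 s = 10.082 Mbps.
Audio total: 320 + 256 = 576 kbps = 0.576 Mbps.
Video: 10.082 − 0.576 = 9.506 Mbps.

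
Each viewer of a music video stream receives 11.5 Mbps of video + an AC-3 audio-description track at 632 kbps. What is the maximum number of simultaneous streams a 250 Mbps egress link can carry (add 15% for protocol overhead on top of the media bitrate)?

Audio: 632 kbps = 0.632 Mbps.
Per-viewer media rate: 12.132 Mbps.
On the wire with 15% overhead: 13.952 Mbps.
250 Mbps = 250.0 Mbps; 250.0 / 13.952 = 17.92 → 17 viewers.

17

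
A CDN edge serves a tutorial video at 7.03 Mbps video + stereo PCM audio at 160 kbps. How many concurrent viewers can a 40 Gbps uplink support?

Audio: 160 kbps = 0.160 Mbps.
Per-viewer media rate: 7.190 Mbps.
40 Gbps = 40,000 Mbps; 40,000 / 7.190 = 5563.28 → 5563 viewers.

5563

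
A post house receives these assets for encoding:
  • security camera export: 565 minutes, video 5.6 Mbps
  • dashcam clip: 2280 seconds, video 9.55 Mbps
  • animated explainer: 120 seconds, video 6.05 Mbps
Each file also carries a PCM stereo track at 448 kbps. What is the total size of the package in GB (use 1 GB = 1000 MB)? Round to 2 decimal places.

28.58 GB

Audio: 448 kbps = 0.448 Mbps.
security camera export: 6.048 Mbps × 33900 s = 205027.2 Mb
dashcam clip: 9.998 Mbps × 2280 s = 22795.4 Mb
animated explainer: 6.498 Mbps × 120 s = 779.8 Mb
Total: 228602.4 Mb = 28575.3 MB.
= 28.58 GB.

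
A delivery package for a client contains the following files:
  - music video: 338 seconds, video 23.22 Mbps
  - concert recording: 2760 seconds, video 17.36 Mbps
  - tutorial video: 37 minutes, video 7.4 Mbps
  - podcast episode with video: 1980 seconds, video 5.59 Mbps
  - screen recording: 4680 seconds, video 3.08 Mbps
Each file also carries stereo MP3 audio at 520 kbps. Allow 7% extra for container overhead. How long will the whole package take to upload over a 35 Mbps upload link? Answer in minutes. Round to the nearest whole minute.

53 minutes

Audio: 520 kbps = 0.520 Mbps.
music video: 23.740 Mbps × 338 s × 1.07 = 8585.8 Mb
concert recording: 17.880 Mbps × 2760 s × 1.07 = 52803.2 Mb
tutorial video: 7.920 Mbps × 2220 s × 1.07 = 18813.2 Mb
podcast episode with video: 6.110 Mbps × 1980 s × 1.07 = 12944.6 Mb
screen recording: 3.600 Mbps × 4680 s × 1.07 = 18027.4 Mb
Total: 111174.2 Mb = 13896.8 MB.
At 35 Mbps: 111174.2 / 35 = 3176 s ≈ 52.9 minutes.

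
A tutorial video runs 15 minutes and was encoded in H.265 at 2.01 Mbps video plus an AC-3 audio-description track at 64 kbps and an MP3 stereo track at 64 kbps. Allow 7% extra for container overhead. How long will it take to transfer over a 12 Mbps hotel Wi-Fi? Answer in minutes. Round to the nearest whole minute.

3 minutes

15 min = 900 s
Audio total: 64 + 64 = 128 kbps = 0.128 Mbps.
Total bitrate: 2.138 Mbps.
File: 2.138 Mbps × 900 s = 1924.2 Mb.
With 7% container overhead: ×1.07. → 2058.9 Mb.
At 12 Mbps: 2058.9 / 12 = 171.6 s ≈ 2.86 minutes.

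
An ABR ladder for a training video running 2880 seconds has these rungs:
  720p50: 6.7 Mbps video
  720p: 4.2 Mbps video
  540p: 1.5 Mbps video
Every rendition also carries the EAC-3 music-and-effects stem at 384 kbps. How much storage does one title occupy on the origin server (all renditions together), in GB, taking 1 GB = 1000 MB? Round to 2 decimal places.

Audio: 384 kbps = 0.384 Mbps.
Sum of rendition bitrates: (6.7+0.384) + (4.2+0.384) + (1.5+0.384) = 13.552 Mbps.
× 2880 s = 39,030 Mb = 4,879 MB = 4.879 GB.

4.88 GB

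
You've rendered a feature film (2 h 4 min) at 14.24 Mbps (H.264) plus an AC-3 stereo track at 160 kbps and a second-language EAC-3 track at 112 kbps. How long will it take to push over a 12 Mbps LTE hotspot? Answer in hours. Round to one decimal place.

2.5 hours

2 h 4 min = 124 min = 7440 s
Audio total: 160 + 112 = 272 kbps = 0.272 Mbps.
Total bitrate: 14.512 Mbps.
File: 14.512 Mbps × 7440 s = 107969.3 Mb.
At 12 Mbps: 107969.3 / 12 = 8997.4 s ≈ 2.5 hours.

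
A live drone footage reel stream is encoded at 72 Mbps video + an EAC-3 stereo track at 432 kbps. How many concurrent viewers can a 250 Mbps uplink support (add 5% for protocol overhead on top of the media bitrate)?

3

Audio: 432 kbps = 0.432 Mbps.
Per-viewer media rate: 72.432 Mbps.
On the wire with 5% overhead: 76.054 Mbps.
250 Mbps = 250.0 Mbps; 250.0 / 76.054 = 3.29 → 3 viewers.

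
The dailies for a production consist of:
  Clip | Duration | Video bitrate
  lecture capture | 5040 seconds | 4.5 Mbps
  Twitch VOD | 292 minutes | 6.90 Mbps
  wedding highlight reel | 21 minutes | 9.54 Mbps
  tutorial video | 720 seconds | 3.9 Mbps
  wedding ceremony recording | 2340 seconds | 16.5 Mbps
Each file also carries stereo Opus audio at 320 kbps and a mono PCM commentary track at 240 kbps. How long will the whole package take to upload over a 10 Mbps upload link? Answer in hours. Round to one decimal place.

Audio total: 320 + 240 = 560 kbps = 0.560 Mbps.
lecture capture: 5.060 Mbps × 5040 s = 25502.4 Mb
Twitch VOD: 7.460 Mbps × 17520 s = 130699.2 Mb
wedding highlight reel: 10.100 Mbps × 1260 s = 12726.0 Mb
tutorial video: 4.460 Mbps × 720 s = 3211.2 Mb
wedding ceremony recording: 17.060 Mbps × 2340 s = 39920.4 Mb
Total: 212059.2 Mb = 26507.4 MB.
At 10 Mbps: 212059.2 / 10 = 21206 s ≈ 5.89 hours.

5.9 hours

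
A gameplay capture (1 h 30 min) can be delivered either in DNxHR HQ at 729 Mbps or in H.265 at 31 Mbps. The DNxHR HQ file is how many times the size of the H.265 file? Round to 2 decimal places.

23.52

1 h 30 min = 90 min = 5400 s
DNxHR HQ: 729.000 Mbps × 5400 s = 3936600.0 Mb = 492.075 GB.
H.265: 31.000 Mbps × 5400 s = 167400.0 Mb = 20.925 GB.
Ratio: 492.075 / 20.925 = 23.516.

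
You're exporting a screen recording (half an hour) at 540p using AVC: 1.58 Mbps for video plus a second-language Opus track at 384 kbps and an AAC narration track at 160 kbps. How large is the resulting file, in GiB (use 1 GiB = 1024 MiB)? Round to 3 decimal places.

30 min = 1800 s
Audio total: 384 + 160 = 544 kbps = 0.544 Mbps.
Total bitrate: 1.58 + 0.544 = 2.124 Mbps.
Stream data: 2.124 Mbps × 1800 s = 3823.2 Mb.
3,823 Mb = 477,900,000 bytes ÷ 1,073,741,824 = 0.4451 GiB.

0.445 GiB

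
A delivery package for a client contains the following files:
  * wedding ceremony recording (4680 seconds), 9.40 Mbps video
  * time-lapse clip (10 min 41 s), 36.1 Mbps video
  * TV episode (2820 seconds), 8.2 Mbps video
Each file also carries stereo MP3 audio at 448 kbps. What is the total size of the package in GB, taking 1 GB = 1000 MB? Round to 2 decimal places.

Audio: 448 kbps = 0.448 Mbps.
wedding ceremony recording: 9.848 Mbps × 4680 s = 46088.6 Mb
time-lapse clip: 36.548 Mbps × 641 s = 23427.3 Mb
TV episode: 8.648 Mbps × 2820 s = 24387.4 Mb
Total: 93903.3 Mb = 11737.9 MB.
= 11.74 GB.

11.74 GB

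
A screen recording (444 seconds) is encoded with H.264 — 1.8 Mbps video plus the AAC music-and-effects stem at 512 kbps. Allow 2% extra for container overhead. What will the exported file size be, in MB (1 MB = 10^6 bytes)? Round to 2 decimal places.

Audio: 512 kbps = 0.512 Mbps.
Total bitrate: 1.8 + 0.512 = 2.312 Mbps.
Stream data: 2.312 Mbps × 444 s = 1026.5 Mb.
With 2% container overhead: ×1.02.
1,047 Mb ÷ 8 = 130.9 MB → 130.9 MB.

130.88 MB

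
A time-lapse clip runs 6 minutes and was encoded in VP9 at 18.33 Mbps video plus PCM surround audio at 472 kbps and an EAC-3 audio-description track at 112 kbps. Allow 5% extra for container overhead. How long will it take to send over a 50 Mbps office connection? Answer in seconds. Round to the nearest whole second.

6 min = 360 s
Audio total: 472 + 112 = 584 kbps = 0.584 Mbps.
Total bitrate: 18.914 Mbps.
File: 18.914 Mbps × 360 s = 6809.0 Mb.
With 5% container overhead: ×1.05. → 7149.5 Mb.
At 50 Mbps: 7149.5 / 50 = 143.0 s ≈ 143 seconds.

143 seconds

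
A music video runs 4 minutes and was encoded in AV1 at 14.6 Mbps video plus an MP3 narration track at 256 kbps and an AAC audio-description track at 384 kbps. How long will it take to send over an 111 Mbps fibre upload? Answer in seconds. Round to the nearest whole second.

33 seconds

4 min = 240 s
Audio total: 256 + 384 = 640 kbps = 0.640 Mbps.
Total bitrate: 15.240 Mbps.
File: 15.240 Mbps × 240 s = 3657.6 Mb.
At 111 Mbps: 3657.6 / 111 = 33.0 s ≈ 33 seconds.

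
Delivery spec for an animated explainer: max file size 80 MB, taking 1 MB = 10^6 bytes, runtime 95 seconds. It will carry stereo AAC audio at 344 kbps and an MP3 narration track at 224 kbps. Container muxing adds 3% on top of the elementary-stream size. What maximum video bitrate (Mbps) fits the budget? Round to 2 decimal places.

5.97 Mbps

Budget: 80 MB = 640.0 Mb.
Stream payload after overhead: 640.0 / 1.03 = 621.4 Mb.
Total bitrate budget: 621.4 Mb / 95 s = 6.541 Mbps.
Audio total: 344 + 224 = 568 kbps = 0.568 Mbps.
Video: 6.541 − 0.568 = 5.973 Mbps.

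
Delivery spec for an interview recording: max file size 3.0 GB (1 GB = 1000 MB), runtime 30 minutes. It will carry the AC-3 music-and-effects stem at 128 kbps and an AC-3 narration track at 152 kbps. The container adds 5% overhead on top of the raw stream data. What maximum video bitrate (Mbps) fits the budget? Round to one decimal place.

Budget: 3.0 GB = 24000.0 Mb.
Stream payload after overhead: 24000.0 / 1.05 = 22857.1 Mb.
30 min = 1800 s
Total bitrate budget: 22857.1 Mb / 1800 s = 12.698 Mbps.
Audio total: 128 + 152 = 280 kbps = 0.280 Mbps.
Video: 12.698 − 0.280 = 12.418 Mbps.

12.4 Mbps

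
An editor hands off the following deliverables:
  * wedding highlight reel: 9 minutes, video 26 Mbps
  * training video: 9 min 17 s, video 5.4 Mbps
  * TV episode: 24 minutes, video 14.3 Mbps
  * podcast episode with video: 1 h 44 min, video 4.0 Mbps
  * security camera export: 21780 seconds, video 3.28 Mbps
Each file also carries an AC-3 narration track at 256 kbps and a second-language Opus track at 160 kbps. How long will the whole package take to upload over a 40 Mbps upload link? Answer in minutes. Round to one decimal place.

Audio total: 256 + 160 = 416 kbps = 0.416 Mbps.
wedding highlight reel: 26.416 Mbps × 540 s = 14264.6 Mb
training video: 5.816 Mbps × 557 s = 3239.5 Mb
TV episode: 14.716 Mbps × 1440 s = 21191.0 Mb
podcast episode with video: 4.416 Mbps × 6240 s = 27555.8 Mb
security camera export: 3.696 Mbps × 21780 s = 80498.9 Mb
Total: 146749.9 Mb = 18343.7 MB.
At 40 Mbps: 146749.9 / 40 = 3669 s ≈ 61.1 minutes.

61.1 minutes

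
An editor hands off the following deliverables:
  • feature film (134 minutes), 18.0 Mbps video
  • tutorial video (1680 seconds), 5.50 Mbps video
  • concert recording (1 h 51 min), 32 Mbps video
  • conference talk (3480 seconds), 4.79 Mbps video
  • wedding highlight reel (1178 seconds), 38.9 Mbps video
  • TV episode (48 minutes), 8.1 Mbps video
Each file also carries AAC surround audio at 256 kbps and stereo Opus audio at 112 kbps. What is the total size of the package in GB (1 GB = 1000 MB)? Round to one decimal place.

Audio total: 256 + 112 = 368 kbps = 0.368 Mbps.
feature film: 18.368 Mbps × 8040 s = 147678.7 Mb
tutorial video: 5.868 Mbps × 1680 s = 9858.2 Mb
concert recording: 32.368 Mbps × 6660 s = 215570.9 Mb
conference talk: 5.158 Mbps × 3480 s = 17949.8 Mb
wedding highlight reel: 39.268 Mbps × 1178 s = 46257.7 Mb
TV episode: 8.468 Mbps × 2880 s = 24387.8 Mb
Total: 461703.2 Mb = 57712.9 MB.
= 57.71 GB.

57.7 GB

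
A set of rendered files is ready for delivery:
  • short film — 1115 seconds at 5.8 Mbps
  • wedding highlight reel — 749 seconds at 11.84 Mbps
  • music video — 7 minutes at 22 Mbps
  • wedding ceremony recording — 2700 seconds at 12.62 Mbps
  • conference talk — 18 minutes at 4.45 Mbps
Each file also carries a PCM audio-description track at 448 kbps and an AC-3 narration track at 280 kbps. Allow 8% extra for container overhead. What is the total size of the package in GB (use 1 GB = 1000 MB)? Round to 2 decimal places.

Audio total: 448 + 280 = 728 kbps = 0.728 Mbps.
short film: 6.528 Mbps × 1115 s × 1.08 = 7861.0 Mb
wedding highlight reel: 12.568 Mbps × 749 s × 1.08 = 10166.5 Mb
music video: 22.728 Mbps × 420 s × 1.08 = 10309.4 Mb
wedding ceremony recording: 13.348 Mbps × 2700 s × 1.08 = 38922.8 Mb
conference talk: 5.178 Mbps × 1080 s × 1.08 = 6039.6 Mb
Total: 73299.3 Mb = 9162.4 MB.
= 9.162 GB.

9.16 GB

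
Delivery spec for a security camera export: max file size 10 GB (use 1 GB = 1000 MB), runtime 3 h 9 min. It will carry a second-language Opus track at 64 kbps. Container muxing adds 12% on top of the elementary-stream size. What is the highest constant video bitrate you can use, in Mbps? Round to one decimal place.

6.2 Mbps

Budget: 10 GB = 80000.0 Mb.
Stream payload after overhead: 80000.0 / 1.12 = 71428.6 Mb.
3 h 9 min = 189 min = 11340 s
Total bitrate budget: 71428.6 Mb / 11340 s = 6.299 Mbps.
Audio: 64 kbps = 0.064 Mbps.
Video: 6.299 − 0.064 = 6.235 Mbps.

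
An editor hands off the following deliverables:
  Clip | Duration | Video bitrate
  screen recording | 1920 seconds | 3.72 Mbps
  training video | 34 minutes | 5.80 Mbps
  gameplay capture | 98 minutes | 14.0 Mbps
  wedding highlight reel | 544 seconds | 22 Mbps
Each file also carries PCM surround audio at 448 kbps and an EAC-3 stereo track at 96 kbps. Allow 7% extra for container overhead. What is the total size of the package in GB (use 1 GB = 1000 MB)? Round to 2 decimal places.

Audio total: 448 + 96 = 544 kbps = 0.544 Mbps.
screen recording: 4.264 Mbps × 1920 s × 1.07 = 8760.0 Mb
training video: 6.344 Mbps × 2040 s × 1.07 = 13847.7 Mb
gameplay capture: 14.544 Mbps × 5880 s × 1.07 = 91505.0 Mb
wedding highlight reel: 22.544 Mbps × 544 s × 1.07 = 13122.4 Mb
Total: 127235.1 Mb = 15904.4 MB.
= 15.90 GB.

15.90 GB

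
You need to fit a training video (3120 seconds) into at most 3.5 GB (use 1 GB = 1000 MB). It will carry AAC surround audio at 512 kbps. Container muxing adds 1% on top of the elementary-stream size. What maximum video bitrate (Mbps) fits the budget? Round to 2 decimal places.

Budget: 3.5 GB = 28000.0 Mb.
Stream payload after overhead: 28000.0 / 1.01 = 27722.8 Mb.
Total bitrate budget: 27722.8 Mb / 3120 s = 8.886 Mbps.
Audio: 512 kbps = 0.512 Mbps.
Video: 8.886 − 0.512 = 8.374 Mbps.

8.37 Mbps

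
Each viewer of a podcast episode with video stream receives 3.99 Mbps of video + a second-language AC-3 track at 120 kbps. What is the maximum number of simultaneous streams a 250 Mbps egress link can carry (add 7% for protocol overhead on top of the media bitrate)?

56

Audio: 120 kbps = 0.120 Mbps.
Per-viewer media rate: 4.110 Mbps.
On the wire with 7% overhead: 4.398 Mbps.
250 Mbps = 250.0 Mbps; 250.0 / 4.398 = 56.85 → 56 viewers.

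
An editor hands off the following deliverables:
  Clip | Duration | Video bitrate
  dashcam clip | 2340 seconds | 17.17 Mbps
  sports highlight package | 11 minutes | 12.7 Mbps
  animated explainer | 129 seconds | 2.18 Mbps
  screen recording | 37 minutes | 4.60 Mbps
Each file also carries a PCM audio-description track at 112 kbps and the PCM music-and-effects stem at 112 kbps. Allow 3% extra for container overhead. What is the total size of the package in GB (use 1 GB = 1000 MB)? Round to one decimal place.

Audio total: 112 + 112 = 224 kbps = 0.224 Mbps.
dashcam clip: 17.394 Mbps × 2340 s × 1.03 = 41923.0 Mb
sports highlight package: 12.924 Mbps × 660 s × 1.03 = 8785.7 Mb
animated explainer: 2.404 Mbps × 129 s × 1.03 = 319.4 Mb
screen recording: 4.824 Mbps × 2220 s × 1.03 = 11030.6 Mb
Total: 62058.7 Mb = 7757.3 MB.
= 7.757 GB.

7.8 GB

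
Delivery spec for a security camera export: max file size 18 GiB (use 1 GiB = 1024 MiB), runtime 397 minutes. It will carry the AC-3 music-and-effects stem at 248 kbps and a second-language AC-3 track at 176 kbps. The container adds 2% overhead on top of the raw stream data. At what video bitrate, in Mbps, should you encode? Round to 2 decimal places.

5.94 Mbps

Budget: 18 GiB = 154618.8 Mb.
Stream payload after overhead: 154618.8 / 1.02 = 151587.1 Mb.
397 min = 23820 s
Total bitrate budget: 151587.1 Mb / 23820 s = 6.364 Mbps.
Audio total: 248 + 176 = 424 kbps = 0.424 Mbps.
Video: 6.364 − 0.424 = 5.940 Mbps.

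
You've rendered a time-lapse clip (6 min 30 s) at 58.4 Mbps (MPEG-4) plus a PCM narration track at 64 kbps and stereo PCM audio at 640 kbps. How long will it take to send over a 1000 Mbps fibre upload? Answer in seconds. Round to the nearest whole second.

23 seconds

6 min 30 s = 390 s
Audio total: 64 + 640 = 704 kbps = 0.704 Mbps.
Total bitrate: 59.104 Mbps.
File: 59.104 Mbps × 390 s = 23050.6 Mb.
At 1000 Mbps: 23050.6 / 1000 = 23.1 s ≈ 23.1 seconds.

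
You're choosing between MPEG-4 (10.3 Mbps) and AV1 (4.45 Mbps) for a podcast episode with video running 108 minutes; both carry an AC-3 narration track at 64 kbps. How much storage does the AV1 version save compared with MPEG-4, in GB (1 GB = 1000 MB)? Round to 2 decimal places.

4.74 GB

108 min = 6480 s
Audio: 64 kbps = 0.064 Mbps.
MPEG-4: 10.364 Mbps × 6480 s = 67158.7 Mb = 8.395 GB.
AV1: 4.514 Mbps × 6480 s = 29250.7 Mb = 3.656 GB.
Saving: 8.395 − 3.656 = 4.739 GB.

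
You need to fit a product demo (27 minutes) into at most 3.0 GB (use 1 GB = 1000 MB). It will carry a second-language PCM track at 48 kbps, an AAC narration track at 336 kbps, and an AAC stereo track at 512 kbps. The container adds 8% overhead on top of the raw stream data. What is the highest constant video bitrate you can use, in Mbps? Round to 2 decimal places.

Budget: 3.0 GB = 24000.0 Mb.
Stream payload after overhead: 24000.0 / 1.08 = 22222.2 Mb.
27 min = 1620 s
Total bitrate budget: 22222.2 Mb / 1620 s = 13.717 Mbps.
Audio total: 48 + 336 + 512 = 896 kbps = 0.896 Mbps.
Video: 13.717 − 0.896 = 12.821 Mbps.

12.82 Mbps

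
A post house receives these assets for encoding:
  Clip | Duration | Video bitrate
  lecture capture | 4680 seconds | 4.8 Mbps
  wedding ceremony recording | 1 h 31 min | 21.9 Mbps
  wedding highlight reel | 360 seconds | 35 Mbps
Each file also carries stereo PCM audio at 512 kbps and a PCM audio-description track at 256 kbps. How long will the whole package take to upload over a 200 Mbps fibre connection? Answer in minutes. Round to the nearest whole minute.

14 minutes

Audio total: 512 + 256 = 768 kbps = 0.768 Mbps.
lecture capture: 5.568 Mbps × 4680 s = 26058.2 Mb
wedding ceremony recording: 22.668 Mbps × 5460 s = 123767.3 Mb
wedding highlight reel: 35.768 Mbps × 360 s = 12876.5 Mb
Total: 162702.0 Mb = 20337.8 MB.
At 200 Mbps: 162702.0 / 200 = 814 s ≈ 13.6 minutes.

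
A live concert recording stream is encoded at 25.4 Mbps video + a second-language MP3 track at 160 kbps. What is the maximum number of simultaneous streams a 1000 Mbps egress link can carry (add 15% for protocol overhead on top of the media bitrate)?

34

Audio: 160 kbps = 0.160 Mbps.
Per-viewer media rate: 25.560 Mbps.
On the wire with 15% overhead: 29.394 Mbps.
1000 Mbps = 1,000 Mbps; 1,000 / 29.394 = 34.02 → 34 viewers.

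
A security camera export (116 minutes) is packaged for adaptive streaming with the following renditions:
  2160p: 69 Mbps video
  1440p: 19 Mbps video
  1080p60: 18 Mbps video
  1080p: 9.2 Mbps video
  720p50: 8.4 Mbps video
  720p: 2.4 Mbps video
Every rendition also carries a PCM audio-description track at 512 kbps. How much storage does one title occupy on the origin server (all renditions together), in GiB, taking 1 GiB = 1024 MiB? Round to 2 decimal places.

104.58 GiB

116 min = 6960 s
Audio: 512 kbps = 0.512 Mbps.
Sum of rendition bitrates: (69+0.512) + (19+0.512) + (18+0.512) + (9.2+0.512) + (8.4+0.512) + (2.4+0.512) = 129.072 Mbps.
× 6960 s = 898,341 Mb = 112,293 MB = 104.6 GiB.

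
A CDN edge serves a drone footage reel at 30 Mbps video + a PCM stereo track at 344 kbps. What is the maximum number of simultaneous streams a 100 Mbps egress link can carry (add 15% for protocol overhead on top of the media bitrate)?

Audio: 344 kbps = 0.344 Mbps.
Per-viewer media rate: 30.344 Mbps.
On the wire with 15% overhead: 34.896 Mbps.
100 Mbps = 100.0 Mbps; 100.0 / 34.896 = 2.87 → 2 viewers.

2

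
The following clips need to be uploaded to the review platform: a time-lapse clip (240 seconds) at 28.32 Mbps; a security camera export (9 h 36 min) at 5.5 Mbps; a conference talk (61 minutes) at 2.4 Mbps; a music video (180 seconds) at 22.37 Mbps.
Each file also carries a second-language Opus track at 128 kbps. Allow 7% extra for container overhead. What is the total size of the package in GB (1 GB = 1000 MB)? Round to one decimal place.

Audio: 128 kbps = 0.128 Mbps.
time-lapse clip: 28.448 Mbps × 240 s × 1.07 = 7305.4 Mb
security camera export: 5.628 Mbps × 34560 s × 1.07 = 208118.9 Mb
conference talk: 2.528 Mbps × 3660 s × 1.07 = 9900.2 Mb
music video: 22.498 Mbps × 180 s × 1.07 = 4333.1 Mb
Total: 229657.7 Mb = 28707.2 MB.
= 28.71 GB.

28.7 GB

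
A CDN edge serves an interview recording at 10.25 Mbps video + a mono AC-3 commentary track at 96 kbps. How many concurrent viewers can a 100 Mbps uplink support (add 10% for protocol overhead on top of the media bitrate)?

8

Audio: 96 kbps = 0.096 Mbps.
Per-viewer media rate: 10.346 Mbps.
On the wire with 10% overhead: 11.381 Mbps.
100 Mbps = 100.0 Mbps; 100.0 / 11.381 = 8.79 → 8 viewers.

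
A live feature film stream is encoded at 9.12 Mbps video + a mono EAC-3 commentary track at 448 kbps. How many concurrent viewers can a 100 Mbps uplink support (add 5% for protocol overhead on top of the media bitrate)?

Audio: 448 kbps = 0.448 Mbps.
Per-viewer media rate: 9.568 Mbps.
On the wire with 5% overhead: 10.046 Mbps.
100 Mbps = 100.0 Mbps; 100.0 / 10.046 = 9.95 → 9 viewers.

9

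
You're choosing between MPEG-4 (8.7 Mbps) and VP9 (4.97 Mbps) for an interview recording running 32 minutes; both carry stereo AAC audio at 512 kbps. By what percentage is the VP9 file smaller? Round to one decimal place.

32 min = 1920 s
Audio: 512 kbps = 0.512 Mbps.
MPEG-4: 9.212 Mbps × 1920 s = 17687.0 Mb = 2.059 GiB.
VP9: 5.482 Mbps × 1920 s = 10525.4 Mb = 1.225 GiB.
Reduction: (1 − 1.225/2.059) × 100 = 40.49%.

40.5%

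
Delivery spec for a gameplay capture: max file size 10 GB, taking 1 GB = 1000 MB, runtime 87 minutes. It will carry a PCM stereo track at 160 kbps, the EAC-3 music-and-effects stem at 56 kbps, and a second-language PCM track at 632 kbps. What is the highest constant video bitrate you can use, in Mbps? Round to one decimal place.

Budget: 10 GB = 80000.0 Mb.
87 min = 5220 s
Total bitrate budget: 80000.0 Mb / 5220 s = 15.326 Mbps.
Audio total: 160 + 56 + 632 = 848 kbps = 0.848 Mbps.
Video: 15.326 − 0.848 = 14.478 Mbps.

14.5 Mbps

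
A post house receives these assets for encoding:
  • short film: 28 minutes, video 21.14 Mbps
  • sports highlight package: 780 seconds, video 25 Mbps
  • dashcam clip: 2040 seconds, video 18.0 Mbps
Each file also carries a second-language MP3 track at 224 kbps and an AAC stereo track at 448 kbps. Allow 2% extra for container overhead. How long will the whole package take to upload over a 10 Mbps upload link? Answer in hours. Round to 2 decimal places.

Audio total: 224 + 448 = 672 kbps = 0.672 Mbps.
short film: 21.812 Mbps × 1680 s × 1.02 = 37377.0 Mb
sports highlight package: 25.672 Mbps × 780 s × 1.02 = 20424.6 Mb
dashcam clip: 18.672 Mbps × 2040 s × 1.02 = 38852.7 Mb
Total: 96654.4 Mb = 12081.8 MB.
At 10 Mbps: 96654.4 / 10 = 9665 s ≈ 2.68 hours.

2.68 hours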